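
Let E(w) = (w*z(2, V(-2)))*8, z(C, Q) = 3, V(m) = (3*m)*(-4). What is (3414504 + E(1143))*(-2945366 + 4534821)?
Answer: 5470802384880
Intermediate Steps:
V(m) = -12*m
E(w) = 24*w (E(w) = (w*3)*8 = (3*w)*8 = 24*w)
(3414504 + E(1143))*(-2945366 + 4534821) = (3414504 + 24*1143)*(-2945366 + 4534821) = (3414504 + 27432)*1589455 = 3441936*1589455 = 5470802384880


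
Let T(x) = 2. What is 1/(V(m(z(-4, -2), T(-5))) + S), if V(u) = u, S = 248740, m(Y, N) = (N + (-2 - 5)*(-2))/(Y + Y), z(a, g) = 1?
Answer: 1/248748 ≈ 4.0201e-6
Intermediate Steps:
m(Y, N) = (14 + N)/(2*Y) (m(Y, N) = (N - 7*(-2))/((2*Y)) = (N + 14)*(1/(2*Y)) = (14 + N)*(1/(2*Y)) = (14 + N)/(2*Y))
1/(V(m(z(-4, -2), T(-5))) + S) = 1/((½)*(14 + 2)/1 + 248740) = 1/((½)*1*16 + 248740) = 1/(8 + 248740) = 1/248748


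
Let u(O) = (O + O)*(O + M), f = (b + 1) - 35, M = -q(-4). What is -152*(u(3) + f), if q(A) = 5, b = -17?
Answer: 9576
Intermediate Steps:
M = -5 (M = -1*5 = -5)
f = -51 (f = (-17 + 1) - 35 = -16 - 35 = -51)
u(O) = 2*O*(-5 + O) (u(O) = (O + O)*(O - 5) = (2*O)*(-5 + O) = 2*O*(-5 + O))
-152*(u(3) + f) = -152*(2*3*(-5 + 3) - 51) = -152*(2*3*(-2) - 51) = -152*(-12 - 51) = -152*(-63) = 9576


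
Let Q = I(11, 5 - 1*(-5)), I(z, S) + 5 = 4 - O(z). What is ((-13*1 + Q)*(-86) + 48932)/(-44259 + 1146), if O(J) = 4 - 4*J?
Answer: -46696/43113 ≈ -1.0831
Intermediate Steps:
I(z, S) = -5 + 4*z (I(z, S) = -5 + (4 - (4 - 4*z)) = -5 + (4 + (-4 + 4*z)) = -5 + 4*z)
Q = 39 (Q = -5 + 4*11 = -5 + 44 = 39)
((-13*1 + Q)*(-86) + 48932)/(-44259 + 1146) = ((-13*1 + 39)*(-86) + 48932)/(-44259 + 1146) = ((-13 + 39)*(-86) + 48932)/(-43113) = (26*(-86) + 48932)*(-1/43113) = (-2236 + 48932)*(-1/43113) = 46696*(-1/43113) = -46696/43113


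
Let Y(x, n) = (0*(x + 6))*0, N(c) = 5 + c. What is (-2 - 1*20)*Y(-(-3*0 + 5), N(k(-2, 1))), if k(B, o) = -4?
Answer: 0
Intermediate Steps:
Y(x, n) = 0 (Y(x, n) = (0*(6 + x))*0 = 0*0 = 0)
(-2 - 1*20)*Y(-(-3*0 + 5), N(k(-2, 1))) = (-2 - 1*20)*0 = (-2 - 20)*0 = -22*0 = 0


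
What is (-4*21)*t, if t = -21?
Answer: 1764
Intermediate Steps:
(-4*21)*t = -4*21*(-21) = -84*(-21) = 1764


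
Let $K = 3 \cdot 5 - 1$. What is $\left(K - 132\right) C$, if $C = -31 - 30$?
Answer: $7198$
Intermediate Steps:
$K = 14$ ($K = 15 - 1 = 14$)
$C = -61$ ($C = -31 - 30 = -61$)
$\left(K - 132\right) C = \left(14 - 132\right) \left(-61\right) = \left(-118\right) \left(-61\right) = 7198$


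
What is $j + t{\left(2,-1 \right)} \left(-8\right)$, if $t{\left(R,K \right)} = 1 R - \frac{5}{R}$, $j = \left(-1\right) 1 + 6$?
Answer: $9$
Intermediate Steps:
$j = 5$ ($j = -1 + 6 = 5$)
$t{\left(R,K \right)} = R - \frac{5}{R}$
$j + t{\left(2,-1 \right)} \left(-8\right) = 5 + \left(2 - \frac{5}{2}\right) \left(-8\right) = 5 - -4 = 5 + 4 = 9$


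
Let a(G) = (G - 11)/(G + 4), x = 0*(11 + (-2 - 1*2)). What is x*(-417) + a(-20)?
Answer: 31/16 ≈ 1.9375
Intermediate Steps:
x = 0 (x = 0*(11 + (-2 - 2)) = 0*(11 - 4) = 0*7 = 0)
a(G) = (-11 + G)/(4 + G)
x*(-417) + a(-20) = 0*(-417) + (-11 - 20)/(4 - 20) = 0 - 31/(-16) = 0 - 1/16*(-31) = 0 + 31/16 = 31/16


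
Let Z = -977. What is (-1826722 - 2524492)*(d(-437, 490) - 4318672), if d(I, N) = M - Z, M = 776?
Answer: 18783838389666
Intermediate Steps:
d(I, N) = 1753 (d(I, N) = 776 - 1*(-977) = 776 + 977 = 1753)
(-1826722 - 2524492)*(d(-437, 490) - 4318672) = (-1826722 - 2524492)*(1753 - 4318672) = -4351214*(-4316919) = 18783838389666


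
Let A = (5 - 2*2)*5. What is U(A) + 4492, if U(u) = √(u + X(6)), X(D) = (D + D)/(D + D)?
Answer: 4492 + √6 ≈ 4494.5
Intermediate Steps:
X(D) = 1 (X(D) = (2*D)/((2*D)) = (2*D)*(1/(2*D)) = 1)
A = 5 (A = (5 - 4)*5 = 1*5 = 5)
U(u) = √(1 + u) (U(u) = √(u + 1) = √(1 + u))
U(A) + 4492 = √(1 + 5) + 4492 = √6 + 4492 = 4492 + √6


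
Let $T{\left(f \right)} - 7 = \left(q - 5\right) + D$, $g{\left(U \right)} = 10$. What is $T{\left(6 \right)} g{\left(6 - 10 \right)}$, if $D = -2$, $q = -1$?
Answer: $-10$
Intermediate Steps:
$T{\left(f \right)} = -1$ ($T{\left(f \right)} = 7 - 8 = -1$)
$T{\left(6 \right)} g{\left(6 - 10 \right)} = \left(-1\right) 10 = -10$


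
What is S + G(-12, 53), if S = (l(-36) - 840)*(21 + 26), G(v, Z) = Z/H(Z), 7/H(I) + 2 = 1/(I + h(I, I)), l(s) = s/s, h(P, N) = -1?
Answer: -14359071/364 ≈ -39448.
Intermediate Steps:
l(s) = 1
H(I) = 7/(-2 + 1/(-1 + I)) (H(I) = 7/(-2 + 1/(I - 1)) = 7/(-2 + 1/(-1 + I)))
G(v, Z) = Z*(-3 + 2*Z)/(7*(1 - Z)) (G(v, Z) = Z/((7*(1 - Z)/(-3 + 2*Z))) = Z*((-3 + 2*Z)/(7*(1 - Z))) = Z*(-3 + 2*Z)/(7*(1 - Z)))
S = -39433 (S = (1 - 840)*(21 + 26) = -839*47 = -39433)
S + G(-12, 53) = -39433 + (⅐)*53*(3 - 2*53)/(-1 + 53) = -39433 + (⅐)*53*(3 - 106)/52 = -39433 + (⅐)*53*(1/52)*(-103) = -39433 - 5459/364 = -14359071/364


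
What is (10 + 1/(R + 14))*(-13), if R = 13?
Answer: -3523/27 ≈ -130.48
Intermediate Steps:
(10 + 1/(R + 14))*(-13) = (10 + 1/(13 + 14))*(-13) = (10 + 1/27)*(-13) = (271/27)*(-13) = -3523/27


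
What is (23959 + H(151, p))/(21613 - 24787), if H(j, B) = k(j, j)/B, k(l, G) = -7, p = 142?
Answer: -1134057/150236 ≈ -7.5485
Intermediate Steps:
H(j, B) = -7/B
(23959 + H(151, p))/(21613 - 24787) = (23959 - 7/142)/(21613 - 24787) = (23959 - 7*1/142)/(-3174) = (23959 - 7/142)*(-1/3174) = (3402171/142)*(-1/3174) = -1134057/150236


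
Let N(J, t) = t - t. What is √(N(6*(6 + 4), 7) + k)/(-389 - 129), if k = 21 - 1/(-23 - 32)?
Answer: -17*√55/14245 ≈ -0.0088505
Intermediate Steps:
N(J, t) = 0
k = 1156/55 (k = 21 - 1/(-55) = 21 - 1*(-1/55) = 21 + 1/55 = 1156/55 ≈ 21.018)
√(N(6*(6 + 4), 7) + k)/(-389 - 129) = √(0 + 1156/55)/(-389 - 129) = √(1156/55)/(-518) = -17*√55/14245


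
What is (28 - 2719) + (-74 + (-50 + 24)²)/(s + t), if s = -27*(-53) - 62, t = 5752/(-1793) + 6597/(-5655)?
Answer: -6204654343264/2306083859 ≈ -2690.6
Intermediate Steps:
t = -14785327/3379805 (t = 5752*(-1/1793) + 6597*(-1/5655) = -5752/1793 - 2199/1885 = -14785327/3379805 ≈ -4.3746)
s = 1369 (s = 1431 - 62 = 1369)
(28 - 2719) + (-74 + (-50 + 24)²)/(s + t) = (28 - 2719) + (-74 + (-50 + 24)²)/(1369 - 14785327/3379805) = -2691 + (-74 + (-26)²)/(4612167718/3379805) = -2691 + (-74 + 676)*(3379805/4612167718) = -2691 + 602*(3379805/4612167718) = -2691 + 1017321305/2306083859 = -6204654343264/2306083859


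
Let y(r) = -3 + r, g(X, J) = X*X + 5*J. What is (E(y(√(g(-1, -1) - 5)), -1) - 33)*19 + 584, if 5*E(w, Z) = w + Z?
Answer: -291/5 + 57*I/5 ≈ -58.2 + 11.4*I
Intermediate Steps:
g(X, J) = X² + 5*J
E(w, Z) = Z/5 + w/5 (E(w, Z) = (w + Z)/5 = (Z + w)/5 = Z/5 + w/5)
(E(y(√(g(-1, -1) - 5)), -1) - 33)*19 + 584 = (((⅕)*(-1) + (-3 + √(((-1)² + 5*(-1)) - 5))/5) - 33)*19 + 584 = ((-⅕ + (-3 + √((1 - 5) - 5))/5) - 33)*19 + 584 = ((-⅕ + (-3 + √(-4 - 5))/5) - 33)*19 + 584 = ((-⅕ + (-3 + √(-9))/5) - 33)*19 + 584 = ((-⅕ + (-3 + 3*I)/5) - 33)*19 + 584 = ((-⅕ + (-⅗ + 3*I/5)) - 33)*19 + 584 = ((-⅘ + 3*I/5) - 33)*19 + 584 = (-169/5 + 3*I/5)*19 + 584 = (-3211/5 + 57*I/5) + 584 = -291/5 + 57*I/5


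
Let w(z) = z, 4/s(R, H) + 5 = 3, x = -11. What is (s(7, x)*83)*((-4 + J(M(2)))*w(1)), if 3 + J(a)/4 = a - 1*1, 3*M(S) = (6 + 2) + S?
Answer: 3320/3 ≈ 1106.7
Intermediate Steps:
s(R, H) = -2 (s(R, H) = 4/(-5 + 3) = 4/(-2) = 4*(-½) = -2)
M(S) = 8/3 + S/3 (M(S) = ((6 + 2) + S)/3 = (8 + S)/3 = 8/3 + S/3)
J(a) = -16 + 4*a (J(a) = -12 + 4*(a - 1*1) = -12 + 4*(a - 1) = -12 + 4*(-1 + a) = -12 + (-4 + 4*a) = -16 + 4*a)
(s(7, x)*83)*((-4 + J(M(2)))*w(1)) = (-2*83)*((-4 + (-16 + 4*(8/3 + (⅓)*2)))*1) = -166*(-4 + (-16 + 4*(8/3 + ⅔))) = -166*(-4 + (-16 + 4*(10/3))) = -166*(-4 + (-16 + 40/3)) = -166*(-4 - 8/3) = -(-3320)/3 = -166*(-20/3) = 3320/3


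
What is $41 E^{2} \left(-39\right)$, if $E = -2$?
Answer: $-6396$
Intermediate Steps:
$41 E^{2} \left(-39\right) = 41 \left(-2\right)^{2} \left(-39\right) = 41 \cdot 4 \left(-39\right) = 164 \left(-39\right) = -6396$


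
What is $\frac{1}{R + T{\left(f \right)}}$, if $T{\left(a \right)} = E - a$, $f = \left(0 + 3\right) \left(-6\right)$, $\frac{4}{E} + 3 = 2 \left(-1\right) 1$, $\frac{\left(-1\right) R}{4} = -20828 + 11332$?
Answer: $\frac{5}{190006} \approx 2.6315 \cdot 10^{-5}$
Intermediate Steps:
$R = 37984$ ($R = - 4 \left(-20828 + 11332\right) = \left(-4\right) \left(-9496\right) = 37984$)
$E = - \frac{4}{5}$ ($E = \frac{4}{-3 + 2 \left(-1\right) 1} = \frac{4}{-3 - 2} = \frac{4}{-5} = 4 \left(- \frac{1}{5}\right) = - \frac{4}{5} \approx -0.8$)
$f = -18$ ($f = 3 \left(-6\right) = -18$)
$T{\left(a \right)} = - \frac{4}{5} - a$
$\frac{1}{R + T{\left(f \right)}} = \frac{1}{37984 - - \frac{86}{5}} = \frac{1}{37984 + \left(- \frac{4}{5} + 18\right)} = \frac{1}{37984 + \frac{86}{5}} = \frac{1}{\frac{190006}{5}} = \frac{5}{190006}$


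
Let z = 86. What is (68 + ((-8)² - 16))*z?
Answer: 9976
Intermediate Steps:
(68 + ((-8)² - 16))*z = (68 + ((-8)² - 16))*86 = (68 + (64 - 16))*86 = (68 + 48)*86 = 116*86 = 9976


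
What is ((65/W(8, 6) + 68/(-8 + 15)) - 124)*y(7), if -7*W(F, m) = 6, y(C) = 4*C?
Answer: -15970/3 ≈ -5323.3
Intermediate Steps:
W(F, m) = -6/7 (W(F, m) = -⅐*6 = -6/7)
((65/W(8, 6) + 68/(-8 + 15)) - 124)*y(7) = ((65/(-6/7) + 68/(-8 + 15)) - 124)*(4*7) = ((65*(-7/6) + 68/7) - 124)*28 = ((-455/6 + 68*(⅐)) - 124)*28 = ((-455/6 + 68/7) - 124)*28 = (-2777/42 - 124)*28 = -7985/42*28 = -15970/3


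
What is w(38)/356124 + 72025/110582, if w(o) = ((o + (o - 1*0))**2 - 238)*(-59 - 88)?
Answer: -2682226123/1640871007 ≈ -1.6346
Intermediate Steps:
w(o) = 34986 - 588*o**2 (w(o) = ((o + (o + 0))**2 - 238)*(-147) = ((o + o)**2 - 238)*(-147) = ((2*o)**2 - 238)*(-147) = (4*o**2 - 238)*(-147) = (-238 + 4*o**2)*(-147) = 34986 - 588*o**2)
w(38)/356124 + 72025/110582 = (34986 - 588*38**2)/356124 + 72025/110582 = (34986 - 588*1444)*(1/356124) + 72025*(1/110582) = (34986 - 849072)*(1/356124) + 72025/110582 = -814086*1/356124 + 72025/110582 = -135681/59354 + 72025/110582 = -2682226123/1640871007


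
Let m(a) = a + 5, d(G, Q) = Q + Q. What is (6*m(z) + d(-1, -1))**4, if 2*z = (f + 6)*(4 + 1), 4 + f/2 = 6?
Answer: 1003875856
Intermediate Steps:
f = 4 (f = -8 + 2*6 = -8 + 12 = 4)
d(G, Q) = 2*Q
z = 25 (z = ((4 + 6)*(4 + 1))/2 = (10*5)/2 = (1/2)*50 = 25)
m(a) = 5 + a
(6*m(z) + d(-1, -1))**4 = (6*(5 + 25) + 2*(-1))**4 = (6*30 - 2)**4 = (180 - 2)**4 = 178**4 = 1003875856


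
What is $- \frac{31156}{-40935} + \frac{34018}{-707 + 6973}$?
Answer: $\frac{793875163}{128249355} \approx 6.1901$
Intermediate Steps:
$- \frac{31156}{-40935} + \frac{34018}{-707 + 6973} = \left(-31156\right) \left(- \frac{1}{40935}\right) + \frac{34018}{6266} = \frac{31156}{40935} + 34018 \cdot \frac{1}{6266} = \frac{31156}{40935} + \frac{17009}{3133} = \frac{793875163}{128249355}$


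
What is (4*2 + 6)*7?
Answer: 98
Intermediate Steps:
(4*2 + 6)*7 = (8 + 6)*7 = 14*7 = 98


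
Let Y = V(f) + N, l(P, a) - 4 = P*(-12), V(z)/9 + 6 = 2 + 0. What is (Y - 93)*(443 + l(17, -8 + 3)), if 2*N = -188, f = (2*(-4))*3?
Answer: -54189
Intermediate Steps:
f = -24 (f = -8*3 = -24)
N = -94 (N = (½)*(-188) = -94)
V(z) = -36 (V(z) = -54 + 9*(2 + 0) = -54 + 9*2 = -54 + 18 = -36)
l(P, a) = 4 - 12*P (l(P, a) = 4 + P*(-12) = 4 - 12*P)
Y = -130 (Y = -36 - 94 = -130)
(Y - 93)*(443 + l(17, -8 + 3)) = (-130 - 93)*(443 + (4 - 12*17)) = -223*(443 + (4 - 204)) = -223*(443 - 200) = -223*243 = -54189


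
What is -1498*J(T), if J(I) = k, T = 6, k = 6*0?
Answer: 0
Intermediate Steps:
k = 0
J(I) = 0
-1498*J(T) = -1498*0 = 0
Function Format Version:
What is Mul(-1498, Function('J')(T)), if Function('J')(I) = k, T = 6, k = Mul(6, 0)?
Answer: 0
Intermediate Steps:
k = 0
Function('J')(I) = 0
Mul(-1498, Function('J')(T)) = Mul(-1498, 0) = 0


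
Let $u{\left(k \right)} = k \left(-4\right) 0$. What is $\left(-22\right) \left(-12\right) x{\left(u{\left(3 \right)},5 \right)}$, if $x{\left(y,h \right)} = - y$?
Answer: $0$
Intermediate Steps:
$u{\left(k \right)} = 0$ ($u{\left(k \right)} = - 4 k 0 = 0$)
$\left(-22\right) \left(-12\right) x{\left(u{\left(3 \right)},5 \right)} = \left(-22\right) \left(-12\right) \left(\left(-1\right) 0\right) = 264 \cdot 0 = 0$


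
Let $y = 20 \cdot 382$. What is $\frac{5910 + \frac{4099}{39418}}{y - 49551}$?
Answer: $- \frac{232964479}{1652047798} \approx -0.14102$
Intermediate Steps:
$y = 7640$
$\frac{5910 + \frac{4099}{39418}}{y - 49551} = \frac{5910 + \frac{4099}{39418}}{7640 - 49551} = \frac{5910 + 4099 \cdot \frac{1}{39418}}{-41911} = \left(5910 + \frac{4099}{39418}\right) \left(- \frac{1}{41911}\right) = \frac{232964479}{39418} \left(- \frac{1}{41911}\right) = - \frac{232964479}{1652047798}$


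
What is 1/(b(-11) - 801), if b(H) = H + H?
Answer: -1/823 ≈ -0.0012151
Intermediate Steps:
b(H) = 2*H
1/(b(-11) - 801) = 1/(2*(-11) - 801) = 1/(-22 - 801) = 1/(-823) = -1/823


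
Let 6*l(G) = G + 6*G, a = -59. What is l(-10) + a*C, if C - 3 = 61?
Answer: -11363/3 ≈ -3787.7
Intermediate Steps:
l(G) = 7*G/6 (l(G) = (G + 6*G)/6 = (7*G)/6 = 7*G/6)
C = 64 (C = 3 + 61 = 64)
l(-10) + a*C = (7/6)*(-10) - 59*64 = -35/3 - 3776 = -11363/3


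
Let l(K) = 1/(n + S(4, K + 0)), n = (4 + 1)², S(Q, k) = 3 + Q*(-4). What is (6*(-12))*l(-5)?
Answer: -6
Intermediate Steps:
S(Q, k) = 3 - 4*Q
n = 25 (n = 5² = 25)
l(K) = 1/12 (l(K) = 1/(25 + (3 - 4*4)) = 1/(25 + (3 - 16)) = 1/(25 - 13) = 1/12)
(6*(-12))*l(-5) = (6*(-12))*(1/12) = -72*1/12 = -6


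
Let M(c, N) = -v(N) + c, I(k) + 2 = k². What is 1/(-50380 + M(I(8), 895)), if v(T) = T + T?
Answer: -1/52108 ≈ -1.9191e-5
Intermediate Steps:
v(T) = 2*T
I(k) = -2 + k²
M(c, N) = c - 2*N (M(c, N) = -2*N + c = c - 2*N)
1/(-50380 + M(I(8), 895)) = 1/(-50380 + ((-2 + 8²) - 2*895)) = 1/(-50380 + ((-2 + 64) - 1790)) = 1/(-50380 + (62 - 1790)) = 1/(-50380 - 1728) = 1/(-52108) = -1/52108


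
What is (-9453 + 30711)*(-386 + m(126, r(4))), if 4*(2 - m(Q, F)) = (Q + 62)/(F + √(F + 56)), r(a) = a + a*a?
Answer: -74022718/9 + 55507*√19/9 ≈ -8.1979e+6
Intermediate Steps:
r(a) = a + a²
m(Q, F) = 2 - (62 + Q)/(4*(F + √(56 + F))) (m(Q, F) = 2 - (Q + 62)/(4*(F + √(F + 56))) = 2 - (62 + Q)/(4*(F + √(56 + F))))
(-9453 + 30711)*(-386 + m(126, r(4))) = (-9453 + 30711)*(-386 + (-62 - 1*126 + 8*(4*(1 + 4)) + 8*√(56 + 4*(1 + 4)))/(4*(4*(1 + 4) + √(56 + 4*(1 + 4))))) = 21258*(-386 + (-62 - 126 + 8*(4*5) + 8*√(56 + 4*5))/(4*(4*5 + √(56 + 4*5)))) = 21258*(-386 + (-62 - 126 + 8*20 + 8*√(56 + 20))/(4*(20 + √(56 + 20)))) = 21258*(-386 + (-62 - 126 + 160 + 8*√76)/(4*(20 + √76))) = 21258*(-386 + (-62 - 126 + 160 + 8*(2*√19))/(4*(20 + 2*√19))) = 21258*(-386 + (-62 - 126 + 160 + 16*√19)/(4*(20 + 2*√19))) = 21258*(-386 + (-28 + 16*√19)/(4*(20 + 2*√19))) = -8205588 + 10629*(-28 + 16*√19)/(2*(20 + 2*√19))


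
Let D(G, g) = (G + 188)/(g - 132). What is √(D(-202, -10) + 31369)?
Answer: √158131626/71 ≈ 177.11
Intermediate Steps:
D(G, g) = (188 + G)/(-132 + g)
√(D(-202, -10) + 31369) = √((188 - 202)/(-132 - 10) + 31369) = √(-14/(-142) + 31369) = √(-1/142*(-14) + 31369) = √(7/71 + 31369) = √(2227206/71) = √158131626/71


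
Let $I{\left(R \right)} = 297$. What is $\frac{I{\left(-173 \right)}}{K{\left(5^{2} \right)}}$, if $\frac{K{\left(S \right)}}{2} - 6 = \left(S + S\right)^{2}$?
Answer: $\frac{297}{5012} \approx 0.059258$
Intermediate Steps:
$K{\left(S \right)} = 12 + 8 S^{2}$ ($K{\left(S \right)} = 12 + 2 \left(S + S\right)^{2} = 12 + 2 \left(2 S\right)^{2} = 12 + 2 \cdot 4 S^{2} = 12 + 8 S^{2}$)
$\frac{I{\left(-173 \right)}}{K{\left(5^{2} \right)}} = \frac{297}{12 + 8 \left(5^{2}\right)^{2}} = \frac{297}{12 + 8 \cdot 25^{2}} = \frac{297}{12 + 8 \cdot 625} = \frac{297}{12 + 5000} = \frac{297}{5012}$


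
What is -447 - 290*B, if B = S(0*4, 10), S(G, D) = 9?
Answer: -3057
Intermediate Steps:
B = 9
-447 - 290*B = -447 - 290*9 = -447 - 2610 = -3057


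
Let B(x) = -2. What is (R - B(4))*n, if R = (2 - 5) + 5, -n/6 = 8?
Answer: -192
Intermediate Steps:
n = -48 (n = -6*8 = -48)
R = 2 (R = -3 + 5 = 2)
(R - B(4))*n = (2 - 1*(-2))*(-48) = (2 + 2)*(-48) = 4*(-48) = -192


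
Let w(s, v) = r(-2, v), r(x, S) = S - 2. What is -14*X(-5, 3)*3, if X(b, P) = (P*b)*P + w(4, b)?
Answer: 2184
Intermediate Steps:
r(x, S) = -2 + S
w(s, v) = -2 + v
X(b, P) = -2 + b + b*P**2 (X(b, P) = (P*b)*P + (-2 + b) = b*P**2 + (-2 + b) = -2 + b + b*P**2)
-14*X(-5, 3)*3 = -14*(-2 - 5 - 5*3**2)*3 = -14*(-2 - 5 - 5*9)*3 = -14*(-2 - 5 - 45)*3 = -14*(-52)*3 = 728*3 = 2184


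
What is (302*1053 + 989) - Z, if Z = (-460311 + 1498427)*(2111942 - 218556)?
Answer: -1965553981781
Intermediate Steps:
Z = 1965554300776 (Z = 1038116*1893386 = 1965554300776)
(302*1053 + 989) - Z = (302*1053 + 989) - 1*1965554300776 = (318006 + 989) - 1965554300776 = 318995 - 1965554300776 = -1965553981781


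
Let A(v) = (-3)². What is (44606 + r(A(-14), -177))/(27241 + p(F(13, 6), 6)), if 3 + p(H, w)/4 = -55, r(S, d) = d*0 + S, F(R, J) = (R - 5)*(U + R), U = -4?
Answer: 44615/27009 ≈ 1.6519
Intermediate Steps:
F(R, J) = (-5 + R)*(-4 + R) (F(R, J) = (R - 5)*(-4 + R) = (-5 + R)*(-4 + R))
A(v) = 9
r(S, d) = S (r(S, d) = 0 + S = S)
p(H, w) = -232 (p(H, w) = -12 + 4*(-55) = -12 - 220 = -232)
(44606 + r(A(-14), -177))/(27241 + p(F(13, 6), 6)) = (44606 + 9)/(27241 - 232) = 44615/27009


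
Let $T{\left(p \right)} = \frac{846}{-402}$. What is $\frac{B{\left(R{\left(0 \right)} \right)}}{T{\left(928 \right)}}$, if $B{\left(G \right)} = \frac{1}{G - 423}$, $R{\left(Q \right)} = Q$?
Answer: $\frac{67}{59643} \approx 0.0011234$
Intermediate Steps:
$B{\left(G \right)} = \frac{1}{-423 + G}$
$T{\left(p \right)} = - \frac{141}{67}$ ($T{\left(p \right)} = 846 \left(- \frac{1}{402}\right) = - \frac{141}{67}$)
$\frac{B{\left(R{\left(0 \right)} \right)}}{T{\left(928 \right)}} = \frac{1}{\left(-423 + 0\right) \left(- \frac{141}{67}\right)} = \frac{1}{-423} \left(- \frac{67}{141}\right) = \left(- \frac{1}{423}\right) \left(- \frac{67}{141}\right) = \frac{67}{59643}$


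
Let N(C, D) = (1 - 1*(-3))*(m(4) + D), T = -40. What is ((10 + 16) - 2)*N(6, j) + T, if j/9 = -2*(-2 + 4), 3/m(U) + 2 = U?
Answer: -3352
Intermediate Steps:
m(U) = 3/(-2 + U)
j = -36 (j = 9*(-2*(-2 + 4)) = 9*(-2*2) = 9*(-4) = -36)
N(C, D) = 6 + 4*D (N(C, D) = (1 - 1*(-3))*(3/(-2 + 4) + D) = (1 + 3)*(3/2 + D) = 4*(3*(½) + D) = 4*(3/2 + D) = 6 + 4*D)
((10 + 16) - 2)*N(6, j) + T = ((10 + 16) - 2)*(6 + 4*(-36)) - 40 = (26 - 2)*(6 - 144) - 40 = 24*(-138) - 40 = -3312 - 40 = -3352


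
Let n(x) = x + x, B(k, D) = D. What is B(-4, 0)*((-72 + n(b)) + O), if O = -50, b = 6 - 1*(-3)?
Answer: 0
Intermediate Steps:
b = 9 (b = 6 + 3 = 9)
n(x) = 2*x
B(-4, 0)*((-72 + n(b)) + O) = 0*((-72 + 2*9) - 50) = 0*((-72 + 18) - 50) = 0*(-54 - 50) = 0*(-104) = 0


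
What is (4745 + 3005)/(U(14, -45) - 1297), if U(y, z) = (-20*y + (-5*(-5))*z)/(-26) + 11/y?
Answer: -352625/56519 ≈ -6.2391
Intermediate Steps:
U(y, z) = 11/y - 25*z/26 + 10*y/13 (U(y, z) = (-20*y + 25*z)*(-1/26) + 11/y = (-25*z/26 + 10*y/13) + 11/y = 11/y - 25*z/26 + 10*y/13)
(4745 + 3005)/(U(14, -45) - 1297) = (4745 + 3005)/((11/14 - 25/26*(-45) + (10/13)*14) - 1297) = 7750/((11*(1/14) + 1125/26 + 140/13) - 1297) = 7750/((11/14 + 1125/26 + 140/13) - 1297) = 7750/(4989/91 - 1297) = 7750/(-113038/91) = 7750*(-91/113038) = -352625/56519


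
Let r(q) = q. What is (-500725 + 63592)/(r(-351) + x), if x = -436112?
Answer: 437133/436463 ≈ 1.0015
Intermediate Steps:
(-500725 + 63592)/(r(-351) + x) = (-500725 + 63592)/(-351 - 436112) = -437133/(-436463) = -437133*(-1/436463) = 437133/436463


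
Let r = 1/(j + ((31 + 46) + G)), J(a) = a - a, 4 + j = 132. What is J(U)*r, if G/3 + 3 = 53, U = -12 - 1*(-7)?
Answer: 0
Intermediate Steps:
j = 128 (j = -4 + 132 = 128)
U = -5 (U = -12 + 7 = -5)
G = 150 (G = -9 + 3*53 = -9 + 159 = 150)
J(a) = 0
r = 1/355 (r = 1/(128 + ((31 + 46) + 150)) = 1/(128 + (77 + 150)) = 1/(128 + 227) = 1/355 ≈ 0.0028169)
J(U)*r = 0*(1/355) = 0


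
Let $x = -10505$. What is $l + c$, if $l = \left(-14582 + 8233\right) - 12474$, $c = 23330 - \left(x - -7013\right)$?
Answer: $7999$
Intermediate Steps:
$c = 26822$ ($c = 23330 - \left(-10505 - -7013\right) = 23330 - \left(-10505 + 7013\right) = 23330 - -3492 = 23330 + 3492 = 26822$)
$l = -18823$ ($l = -6349 - 12474 = -18823$)
$l + c = -18823 + 26822 = 7999$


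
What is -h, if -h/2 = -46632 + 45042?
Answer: -3180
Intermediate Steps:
h = 3180 (h = -2*(-46632 + 45042) = -2*(-1590) = 3180)
-h = -1*3180 = -3180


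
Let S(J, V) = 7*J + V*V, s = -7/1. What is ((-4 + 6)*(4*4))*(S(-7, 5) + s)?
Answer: -992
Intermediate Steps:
s = -7 ≈ -7.0000
S(J, V) = V² + 7*J (S(J, V) = 7*J + V² = V² + 7*J)
((-4 + 6)*(4*4))*(S(-7, 5) + s) = ((-4 + 6)*(4*4))*((5² + 7*(-7)) - 7) = (2*16)*((25 - 49) - 7) = 32*(-24 - 7) = 32*(-31) = -992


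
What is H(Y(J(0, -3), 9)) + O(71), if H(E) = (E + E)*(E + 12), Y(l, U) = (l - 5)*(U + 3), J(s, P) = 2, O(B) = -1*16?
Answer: 1712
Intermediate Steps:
O(B) = -16
Y(l, U) = (-5 + l)*(3 + U)
H(E) = 2*E*(12 + E) (H(E) = (2*E)*(12 + E) = 2*E*(12 + E))
H(Y(J(0, -3), 9)) + O(71) = 2*(-15 - 5*9 + 3*2 + 9*2)*(12 + (-15 - 5*9 + 3*2 + 9*2)) - 16 = 2*(-15 - 45 + 6 + 18)*(12 + (-15 - 45 + 6 + 18)) - 16 = 2*(-36)*(12 - 36) - 16 = 2*(-36)*(-24) - 16 = 1728 - 16 = 1712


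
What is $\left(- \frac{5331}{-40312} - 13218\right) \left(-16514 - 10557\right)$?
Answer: $\frac{14424476041635}{40312} \approx 3.5782 \cdot 10^{8}$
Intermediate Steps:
$\left(- \frac{5331}{-40312} - 13218\right) \left(-16514 - 10557\right) = \left(\left(-5331\right) \left(- \frac{1}{40312}\right) - 13218\right) \left(-27071\right) = \left(\frac{5331}{40312} - 13218\right) \left(-27071\right) = \left(- \frac{532838685}{40312}\right) \left(-27071\right) = \frac{14424476041635}{40312}$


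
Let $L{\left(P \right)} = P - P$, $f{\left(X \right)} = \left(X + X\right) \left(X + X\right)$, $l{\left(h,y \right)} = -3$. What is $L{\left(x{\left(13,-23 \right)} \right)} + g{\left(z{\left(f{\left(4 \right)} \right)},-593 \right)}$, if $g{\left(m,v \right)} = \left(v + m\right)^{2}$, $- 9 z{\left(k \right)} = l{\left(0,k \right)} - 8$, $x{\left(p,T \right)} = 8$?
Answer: $\frac{28366276}{81} \approx 3.502 \cdot 10^{5}$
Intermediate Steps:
$f{\left(X \right)} = 4 X^{2}$ ($f{\left(X \right)} = 2 X 2 X = 4 X^{2}$)
$z{\left(k \right)} = \frac{11}{9}$ ($z{\left(k \right)} = - \frac{-3 - 8}{9} = \left(- \frac{1}{9}\right) \left(-11\right) = \frac{11}{9}$)
$g{\left(m,v \right)} = \left(m + v\right)^{2}$
$L{\left(P \right)} = 0$
$L{\left(x{\left(13,-23 \right)} \right)} + g{\left(z{\left(f{\left(4 \right)} \right)},-593 \right)} = 0 + \left(\frac{11}{9} - 593\right)^{2} = 0 + \left(- \frac{5326}{9}\right)^{2} = 0 + \frac{28366276}{81} = \frac{28366276}{81}$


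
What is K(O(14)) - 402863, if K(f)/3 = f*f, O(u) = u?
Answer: -402275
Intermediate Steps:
K(f) = 3*f**2 (K(f) = 3*(f*f) = 3*f**2)
K(O(14)) - 402863 = 3*14**2 - 402863 = 3*196 - 402863 = 588 - 402863 = -402275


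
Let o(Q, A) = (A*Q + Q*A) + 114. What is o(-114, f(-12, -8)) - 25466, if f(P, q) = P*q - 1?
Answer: -47012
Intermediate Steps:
f(P, q) = -1 + P*q
o(Q, A) = 114 + 2*A*Q (o(Q, A) = (A*Q + A*Q) + 114 = 2*A*Q + 114 = 114 + 2*A*Q)
o(-114, f(-12, -8)) - 25466 = (114 + 2*(-1 - 12*(-8))*(-114)) - 25466 = (114 + 2*(-1 + 96)*(-114)) - 25466 = (114 + 2*95*(-114)) - 25466 = (114 - 21660) - 25466 = -21546 - 25466 = -47012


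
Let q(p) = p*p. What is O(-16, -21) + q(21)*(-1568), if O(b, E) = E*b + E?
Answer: -691173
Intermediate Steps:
q(p) = p²
O(b, E) = E + E*b
O(-16, -21) + q(21)*(-1568) = -21*(1 - 16) + 21²*(-1568) = -21*(-15) + 441*(-1568) = 315 - 691488 = -691173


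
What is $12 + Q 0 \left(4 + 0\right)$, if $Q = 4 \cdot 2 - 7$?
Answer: $12$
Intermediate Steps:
$Q = 1$ ($Q = 8 - 7 = 1$)
$12 + Q 0 \left(4 + 0\right) = 12 + 1 \cdot 0 \left(4 + 0\right) = 12 + 1 \cdot 0 \cdot 4 = 12 + 1 \cdot 0 = 12 + 0 = 12$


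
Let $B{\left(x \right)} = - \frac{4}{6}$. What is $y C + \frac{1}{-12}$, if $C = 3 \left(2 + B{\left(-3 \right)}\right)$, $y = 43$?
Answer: $\frac{2063}{12} \approx 171.92$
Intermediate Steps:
$B{\left(x \right)} = - \frac{2}{3}$ ($B{\left(x \right)} = \left(-4\right) \frac{1}{6} = - \frac{2}{3}$)
$C = 4$ ($C = 3 \left(2 - \frac{2}{3}\right) = 3 \cdot \frac{4}{3} = 4$)
$y C + \frac{1}{-12} = 43 \cdot 4 + \frac{1}{-12} = 172 - \frac{1}{12} = \frac{2063}{12}$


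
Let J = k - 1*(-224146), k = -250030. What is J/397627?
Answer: -25884/397627 ≈ -0.065096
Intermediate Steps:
J = -25884 (J = -250030 - 1*(-224146) = -250030 + 224146 = -25884)
J/397627 = -25884/397627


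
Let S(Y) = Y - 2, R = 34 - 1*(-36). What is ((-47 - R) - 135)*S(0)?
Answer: 504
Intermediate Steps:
R = 70 (R = 34 + 36 = 70)
S(Y) = -2 + Y
((-47 - R) - 135)*S(0) = ((-47 - 1*70) - 135)*(-2 + 0) = ((-47 - 70) - 135)*(-2) = (-117 - 135)*(-2) = -252*(-2) = 504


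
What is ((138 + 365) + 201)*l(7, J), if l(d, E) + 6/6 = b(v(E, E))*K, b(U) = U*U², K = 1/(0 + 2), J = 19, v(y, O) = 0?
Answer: -704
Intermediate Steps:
K = ½ (K = 1/2 = ½ ≈ 0.50000)
b(U) = U³
l(d, E) = -1 (l(d, E) = -1 + 0³*(½) = -1 + 0*(½) = -1 + 0 = -1)
((138 + 365) + 201)*l(7, J) = ((138 + 365) + 201)*(-1) = (503 + 201)*(-1) = 704*(-1) = -704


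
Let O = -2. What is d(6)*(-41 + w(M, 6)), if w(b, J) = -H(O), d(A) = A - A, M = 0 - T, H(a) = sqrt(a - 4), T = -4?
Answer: 0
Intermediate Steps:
H(a) = sqrt(-4 + a)
M = 4 (M = 0 - 1*(-4) = 0 + 4 = 4)
d(A) = 0
w(b, J) = -I*sqrt(6) (w(b, J) = -sqrt(-4 - 2) = -sqrt(-6) = -I*sqrt(6))
d(6)*(-41 + w(M, 6)) = 0*(-41 - I*sqrt(6)) = 0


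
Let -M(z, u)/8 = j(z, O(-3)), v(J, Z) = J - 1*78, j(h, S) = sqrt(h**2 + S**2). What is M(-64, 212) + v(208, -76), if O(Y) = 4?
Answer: 130 - 32*sqrt(257) ≈ -383.00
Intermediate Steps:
j(h, S) = sqrt(S**2 + h**2)
v(J, Z) = -78 + J (v(J, Z) = J - 78 = -78 + J)
M(z, u) = -8*sqrt(16 + z**2) (M(z, u) = -8*sqrt(4**2 + z**2) = -8*sqrt(16 + z**2))
M(-64, 212) + v(208, -76) = -8*sqrt(16 + (-64)**2) + (-78 + 208) = -8*sqrt(16 + 4096) + 130 = -32*sqrt(257) + 130 = 130 - 32*sqrt(257)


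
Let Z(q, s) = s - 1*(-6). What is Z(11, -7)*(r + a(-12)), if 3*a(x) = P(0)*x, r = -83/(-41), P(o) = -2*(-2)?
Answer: 573/41 ≈ 13.976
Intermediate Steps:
P(o) = 4
Z(q, s) = 6 + s (Z(q, s) = s + 6 = 6 + s)
r = 83/41 (r = -83*(-1/41) = 83/41 ≈ 2.0244)
a(x) = 4*x/3 (a(x) = (4*x)/3 = 4*x/3)
Z(11, -7)*(r + a(-12)) = (6 - 7)*(83/41 + (4/3)*(-12)) = -(83/41 - 16) = -1*(-573/41) = 573/41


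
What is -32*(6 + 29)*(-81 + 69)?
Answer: 13440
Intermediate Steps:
-32*(6 + 29)*(-81 + 69) = -1120*(-12) = -32*(-420) = 13440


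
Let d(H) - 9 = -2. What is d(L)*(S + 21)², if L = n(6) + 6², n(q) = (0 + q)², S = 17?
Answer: 10108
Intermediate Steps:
n(q) = q²
L = 72 (L = 6² + 6² = 36 + 36 = 72)
d(H) = 7 (d(H) = 9 - 2 = 7)
d(L)*(S + 21)² = 7*(17 + 21)² = 7*38² = 7*1444 = 10108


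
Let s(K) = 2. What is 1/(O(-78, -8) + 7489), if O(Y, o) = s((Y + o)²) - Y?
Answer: 1/7569 ≈ 0.00013212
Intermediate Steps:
O(Y, o) = 2 - Y
1/(O(-78, -8) + 7489) = 1/((2 - 1*(-78)) + 7489) = 1/((2 + 78) + 7489) = 1/(80 + 7489) = 1/7569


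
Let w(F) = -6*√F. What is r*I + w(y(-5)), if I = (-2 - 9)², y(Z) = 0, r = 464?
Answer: 56144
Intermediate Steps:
I = 121 (I = (-11)² = 121)
r*I + w(y(-5)) = 464*121 - 6*√0 = 56144 - 6*0 = 56144 + 0 = 56144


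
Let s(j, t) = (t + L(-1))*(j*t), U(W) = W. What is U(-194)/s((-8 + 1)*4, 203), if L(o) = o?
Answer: 97/574084 ≈ 0.00016896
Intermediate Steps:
s(j, t) = j*t*(-1 + t) (s(j, t) = (t - 1)*(j*t) = (-1 + t)*(j*t) = j*t*(-1 + t))
U(-194)/s((-8 + 1)*4, 203) = -194*1/(812*(-1 + 203)*(-8 + 1)) = -194/(-7*4*203*202) = -194/((-28*203*202)) = -194/(-1148168) = -194*(-1/1148168) = 97/574084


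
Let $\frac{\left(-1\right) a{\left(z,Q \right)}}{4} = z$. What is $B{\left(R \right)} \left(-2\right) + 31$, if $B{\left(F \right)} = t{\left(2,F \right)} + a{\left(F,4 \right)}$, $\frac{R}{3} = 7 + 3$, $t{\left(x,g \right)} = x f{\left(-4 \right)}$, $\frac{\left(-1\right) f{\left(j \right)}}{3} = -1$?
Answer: $259$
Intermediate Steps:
$f{\left(j \right)} = 3$ ($f{\left(j \right)} = \left(-3\right) \left(-1\right) = 3$)
$a{\left(z,Q \right)} = - 4 z$
$t{\left(x,g \right)} = 3 x$ ($t{\left(x,g \right)} = x 3 = 3 x$)
$R = 30$ ($R = 3 \left(7 + 3\right) = 3 \cdot 10 = 30$)
$B{\left(F \right)} = 6 - 4 F$ ($B{\left(F \right)} = 3 \cdot 2 - 4 F = 6 - 4 F$)
$B{\left(R \right)} \left(-2\right) + 31 = \left(6 - 120\right) \left(-2\right) + 31 = \left(-114\right) \left(-2\right) + 31 = 228 + 31 = 259$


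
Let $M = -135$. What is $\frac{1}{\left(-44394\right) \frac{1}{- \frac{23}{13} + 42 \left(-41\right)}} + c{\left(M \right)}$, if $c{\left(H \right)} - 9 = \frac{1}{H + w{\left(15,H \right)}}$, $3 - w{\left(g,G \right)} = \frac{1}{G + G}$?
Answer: $\frac{185755270033}{20568050958} \approx 9.0313$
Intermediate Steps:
$w{\left(g,G \right)} = 3 - \frac{1}{2 G}$ ($w{\left(g,G \right)} = 3 - \frac{1}{G + G} = 3 - \frac{1}{2 G}$)
$c{\left(H \right)} = 9 + \frac{1}{3 + H - \frac{1}{2 H}}$ ($c{\left(H \right)} = 9 + \frac{1}{H + \left(3 - \frac{1}{2 H}\right)} = 9 + \frac{1}{3 + H - \frac{1}{2 H}}$)
$\frac{1}{\left(-44394\right) \frac{1}{- \frac{23}{13} + 42 \left(-41\right)}} + c{\left(M \right)} = \frac{1}{\left(-44394\right) \frac{1}{- \frac{23}{13} + 42 \left(-41\right)}} + \frac{-9 + 18 \left(-135\right)^{2} + 56 \left(-135\right)}{-1 + 2 \left(-135\right)^{2} + 6 \left(-135\right)} = \frac{1}{\left(-44394\right) \frac{1}{\left(-23\right) \frac{1}{13} - 1722}} + \frac{-9 + 18 \cdot 18225 - 7560}{-1 + 2 \cdot 18225 - 810} = \frac{1}{\left(-44394\right) \frac{1}{- \frac{23}{13} - 1722}} + \frac{-9 + 328050 - 7560}{-1 + 36450 - 810} = \frac{1}{\left(-44394\right) \frac{1}{- \frac{22409}{13}}} + \frac{1}{35639} \cdot 320481 = \frac{1}{\left(-44394\right) \left(- \frac{13}{22409}\right)} + \frac{1}{35639} \cdot 320481 = \frac{1}{\frac{577122}{22409}} + \frac{320481}{35639} = \frac{22409}{577122} + \frac{320481}{35639} = \frac{185755270033}{20568050958}$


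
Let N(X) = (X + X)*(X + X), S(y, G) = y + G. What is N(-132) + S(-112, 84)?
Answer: 69668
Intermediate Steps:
S(y, G) = G + y
N(X) = 4*X² (N(X) = (2*X)*(2*X) = 4*X²)
N(-132) + S(-112, 84) = 4*(-132)² + (84 - 112) = 4*17424 - 28 = 69696 - 28 = 69668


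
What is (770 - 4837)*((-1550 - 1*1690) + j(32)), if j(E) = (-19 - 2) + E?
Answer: 13132343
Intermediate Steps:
j(E) = -21 + E
(770 - 4837)*((-1550 - 1*1690) + j(32)) = (770 - 4837)*((-1550 - 1*1690) + (-21 + 32)) = -4067*((-1550 - 1690) + 11) = -4067*(-3240 + 11) = -4067*(-3229) = 13132343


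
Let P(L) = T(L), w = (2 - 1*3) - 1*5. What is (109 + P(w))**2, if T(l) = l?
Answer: 10609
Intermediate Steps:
w = -6 (w = (2 - 3) - 5 = -1 - 5 = -6)
P(L) = L
(109 + P(w))**2 = (109 - 6)**2 = 103**2 = 10609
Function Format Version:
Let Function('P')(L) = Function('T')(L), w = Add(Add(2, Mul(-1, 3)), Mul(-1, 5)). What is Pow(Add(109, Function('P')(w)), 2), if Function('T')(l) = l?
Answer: 10609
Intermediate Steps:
w = -6 (w = Add(Add(2, -3), -5) = Add(-1, -5) = -6)
Function('P')(L) = L
Pow(Add(109, Function('P')(w)), 2) = Pow(Add(109, -6), 2) = Pow(103, 2) = 10609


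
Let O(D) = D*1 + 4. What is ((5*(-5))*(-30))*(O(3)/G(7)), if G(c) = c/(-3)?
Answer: -2250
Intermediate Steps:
O(D) = 4 + D (O(D) = D + 4 = 4 + D)
G(c) = -c/3 (G(c) = c*(-⅓) = -c/3)
((5*(-5))*(-30))*(O(3)/G(7)) = ((5*(-5))*(-30))*((4 + 3)/((-⅓*7))) = (-25*(-30))*(7/(-7/3)) = 750*(7*(-3/7)) = 750*(-3) = -2250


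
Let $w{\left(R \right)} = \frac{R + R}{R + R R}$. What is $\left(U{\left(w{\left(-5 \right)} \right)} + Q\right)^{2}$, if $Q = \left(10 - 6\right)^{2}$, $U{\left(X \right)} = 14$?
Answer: $900$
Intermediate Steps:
$w{\left(R \right)} = \frac{2 R}{R + R^{2}}$
$Q = 16$ ($Q = 4^{2} = 16$)
$\left(U{\left(w{\left(-5 \right)} \right)} + Q\right)^{2} = \left(14 + 16\right)^{2} = 30^{2} = 900$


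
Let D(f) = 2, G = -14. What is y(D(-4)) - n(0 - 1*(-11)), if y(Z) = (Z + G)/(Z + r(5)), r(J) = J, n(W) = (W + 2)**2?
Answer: -1195/7 ≈ -170.71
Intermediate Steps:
n(W) = (2 + W)**2
y(Z) = (-14 + Z)/(5 + Z) (y(Z) = (Z - 14)/(Z + 5) = (-14 + Z)/(5 + Z))
y(D(-4)) - n(0 - 1*(-11)) = (-14 + 2)/(5 + 2) - (2 + (0 - 1*(-11)))**2 = -12/7 - (2 + (0 + 11))**2 = (1/7)*(-12) - (2 + 11)**2 = -12/7 - 1*13**2 = -12/7 - 1*169 = -12/7 - 169 = -1195/7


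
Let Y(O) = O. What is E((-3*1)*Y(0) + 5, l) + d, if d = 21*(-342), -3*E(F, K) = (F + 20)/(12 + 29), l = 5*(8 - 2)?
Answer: -883411/123 ≈ -7182.2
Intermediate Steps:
l = 30 (l = 5*6 = 30)
E(F, K) = -20/123 - F/123 (E(F, K) = -(F + 20)/(3*(12 + 29)) = -(20 + F)/(3*41) = -(20/41 + F/41)/3 = -20/123 - F/123)
d = -7182
E((-3*1)*Y(0) + 5, l) + d = (-20/123 - (-3*1*0 + 5)/123) - 7182 = (-20/123 - (-3*0 + 5)/123) - 7182 = (-20/123 - (0 + 5)/123) - 7182 = (-20/123 - 1/123*5) - 7182 = (-20/123 - 5/123) - 7182 = -25/123 - 7182 = -883411/123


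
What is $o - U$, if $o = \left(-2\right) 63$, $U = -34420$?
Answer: $34294$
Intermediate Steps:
$o = -126$
$o - U = -126 - -34420 = -126 + 34420 = 34294$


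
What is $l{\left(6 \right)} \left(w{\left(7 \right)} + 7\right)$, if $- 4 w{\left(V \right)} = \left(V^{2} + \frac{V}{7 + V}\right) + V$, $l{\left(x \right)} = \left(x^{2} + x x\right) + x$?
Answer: $- \frac{2223}{4} \approx -555.75$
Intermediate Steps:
$l{\left(x \right)} = x + 2 x^{2}$ ($l{\left(x \right)} = \left(x^{2} + x^{2}\right) + x = 2 x^{2} + x = x + 2 x^{2}$)
$w{\left(V \right)} = - \frac{V}{4} - \frac{V^{2}}{4} - \frac{V}{4 \left(7 + V\right)}$ ($w{\left(V \right)} = - \frac{\left(V^{2} + \frac{V}{7 + V}\right) + V}{4} = - \frac{V + V^{2} + \frac{V}{7 + V}}{4} = - \frac{V}{4} - \frac{V^{2}}{4} - \frac{V}{4 \left(7 + V\right)}$)
$l{\left(6 \right)} \left(w{\left(7 \right)} + 7\right) = 6 \left(1 + 2 \cdot 6\right) \left(\left(-1\right) 7 \frac{1}{28 + 4 \cdot 7} \left(8 + 7^{2} + 8 \cdot 7\right) + 7\right) = 6 \left(1 + 12\right) \left(\left(-1\right) 7 \frac{1}{28 + 28} \left(8 + 49 + 56\right) + 7\right) = 6 \cdot 13 \left(\left(-1\right) 7 \cdot \frac{1}{56} \cdot 113 + 7\right) = 78 \left(\left(-1\right) 7 \cdot \frac{1}{56} \cdot 113 + 7\right) = 78 \left(- \frac{113}{8} + 7\right) = 78 \left(- \frac{57}{8}\right) = - \frac{2223}{4}$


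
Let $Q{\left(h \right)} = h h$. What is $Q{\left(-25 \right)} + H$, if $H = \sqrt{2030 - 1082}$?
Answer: $625 + 2 \sqrt{237} \approx 655.79$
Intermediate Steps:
$Q{\left(h \right)} = h^{2}$
$H = 2 \sqrt{237}$ ($H = \sqrt{948} = 2 \sqrt{237} \approx 30.79$)
$Q{\left(-25 \right)} + H = \left(-25\right)^{2} + 2 \sqrt{237} = 625 + 2 \sqrt{237}$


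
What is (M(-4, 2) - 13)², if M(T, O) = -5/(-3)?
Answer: 1156/9 ≈ 128.44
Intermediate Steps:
M(T, O) = 5/3 (M(T, O) = -5*(-⅓) = 5/3)
(M(-4, 2) - 13)² = (5/3 - 13)² = (-34/3)² = 1156/9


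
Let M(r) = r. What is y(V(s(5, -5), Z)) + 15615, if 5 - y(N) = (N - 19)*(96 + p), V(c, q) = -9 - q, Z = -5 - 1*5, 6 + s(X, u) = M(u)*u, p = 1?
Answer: 17366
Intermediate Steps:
s(X, u) = -6 + u² (s(X, u) = -6 + u*u = -6 + u²)
Z = -10 (Z = -5 - 5 = -10)
y(N) = 1848 - 97*N (y(N) = 5 - (N - 19)*(96 + 1) = 5 - (-19 + N)*97 = 5 - (-1843 + 97*N) = 5 + (1843 - 97*N) = 1848 - 97*N)
y(V(s(5, -5), Z)) + 15615 = (1848 - 97*(-9 - 1*(-10))) + 15615 = (1848 - 97*(-9 + 10)) + 15615 = (1848 - 97*1) + 15615 = (1848 - 97) + 15615 = 1751 + 15615 = 17366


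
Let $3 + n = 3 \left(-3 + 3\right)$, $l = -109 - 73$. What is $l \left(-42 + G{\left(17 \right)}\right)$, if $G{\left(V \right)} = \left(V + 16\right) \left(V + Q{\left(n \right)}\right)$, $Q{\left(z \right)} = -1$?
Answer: $-88452$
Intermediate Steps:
$l = -182$
$n = -3$ ($n = -3 + 3 \left(-3 + 3\right) = -3 + 3 \cdot 0 = -3 + 0 = -3$)
$G{\left(V \right)} = \left(-1 + V\right) \left(16 + V\right)$ ($G{\left(V \right)} = \left(V + 16\right) \left(V - 1\right) = \left(16 + V\right) \left(-1 + V\right) = \left(-1 + V\right) \left(16 + V\right)$)
$l \left(-42 + G{\left(17 \right)}\right) = - 182 \left(-42 + \left(-16 + 17^{2} + 15 \cdot 17\right)\right) = - 182 \left(-42 + \left(-16 + 289 + 255\right)\right) = - 182 \left(-42 + 528\right) = \left(-182\right) 486 = -88452$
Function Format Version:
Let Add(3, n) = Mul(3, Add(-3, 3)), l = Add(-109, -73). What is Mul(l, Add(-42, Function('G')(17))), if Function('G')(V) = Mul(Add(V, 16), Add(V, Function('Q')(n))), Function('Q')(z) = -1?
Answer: -88452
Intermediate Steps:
l = -182
n = -3 (n = Add(-3, Mul(3, Add(-3, 3))) = Add(-3, Mul(3, 0)) = Add(-3, 0) = -3)
Function('G')(V) = Mul(Add(-1, V), Add(16, V)) (Function('G')(V) = Mul(Add(V, 16), Add(V, -1)) = Mul(Add(16, V), Add(-1, V)) = Mul(Add(-1, V), Add(16, V)))
Mul(l, Add(-42, Function('G')(17))) = Mul(-182, Add(-42, Add(-16, Pow(17, 2), Mul(15, 17)))) = Mul(-182, Add(-42, Add(-16, 289, 255))) = Mul(-182, Add(-42, 528)) = Mul(-182, 486) = -88452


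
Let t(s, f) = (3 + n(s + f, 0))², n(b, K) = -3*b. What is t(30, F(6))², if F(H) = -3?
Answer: 37015056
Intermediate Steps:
t(s, f) = (3 - 3*f - 3*s)² (t(s, f) = (3 - 3*(s + f))² = (3 - 3*(f + s))² = (3 + (-3*f - 3*s))² = (3 - 3*f - 3*s)²)
t(30, F(6))² = (9*(-1 - 3 + 30)²)² = (9*26²)² = (9*676)² = 6084² = 37015056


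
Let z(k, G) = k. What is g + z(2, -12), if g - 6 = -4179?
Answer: -4171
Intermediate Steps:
g = -4173 (g = 6 - 4179 = -4173)
g + z(2, -12) = -4173 + 2 = -4171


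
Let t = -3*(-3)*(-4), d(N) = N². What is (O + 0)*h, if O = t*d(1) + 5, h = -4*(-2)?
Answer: -248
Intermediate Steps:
h = 8
t = -36 (t = 9*(-4) = -36)
O = -31 (O = -36*1² + 5 = -36*1 + 5 = -36 + 5 = -31)
(O + 0)*h = (-31 + 0)*8 = -31*8 = -248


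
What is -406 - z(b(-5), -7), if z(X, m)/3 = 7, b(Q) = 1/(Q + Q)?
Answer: -427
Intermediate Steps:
b(Q) = 1/(2*Q)
z(X, m) = 21 (z(X, m) = 3*7 = 21)
-406 - z(b(-5), -7) = -406 - 1*21 = -406 - 21 = -427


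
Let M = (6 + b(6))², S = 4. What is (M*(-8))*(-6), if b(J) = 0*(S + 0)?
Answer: 1728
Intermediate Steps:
b(J) = 0 (b(J) = 0*(4 + 0) = 0*4 = 0)
M = 36 (M = (6 + 0)² = 6² = 36)
(M*(-8))*(-6) = (36*(-8))*(-6) = -288*(-6) = 1728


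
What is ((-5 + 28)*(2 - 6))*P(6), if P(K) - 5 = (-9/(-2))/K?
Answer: -529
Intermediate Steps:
P(K) = 5 + 9/(2*K) (P(K) = 5 + (-9/(-2))/K = 5 + (-9*(-1/2))/K = 5 + 9/(2*K))
((-5 + 28)*(2 - 6))*P(6) = ((-5 + 28)*(2 - 6))*(5 + (9/2)/6) = (23*(-4))*(5 + (9/2)*(1/6)) = -92*(5 + 3/4) = -92*23/4 = -529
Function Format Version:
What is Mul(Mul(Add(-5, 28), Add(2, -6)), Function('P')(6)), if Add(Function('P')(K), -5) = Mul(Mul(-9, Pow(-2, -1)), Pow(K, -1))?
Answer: -529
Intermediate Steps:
Function('P')(K) = Add(5, Mul(Rational(9, 2), Pow(K, -1))) (Function('P')(K) = Add(5, Mul(Mul(-9, Pow(-2, -1)), Pow(K, -1))) = Add(5, Mul(Mul(-9, Rational(-1, 2)), Pow(K, -1))) = Add(5, Mul(Rational(9, 2), Pow(K, -1))))
Mul(Mul(Add(-5, 28), Add(2, -6)), Function('P')(6)) = Mul(Mul(Add(-5, 28), Add(2, -6)), Add(5, Mul(Rational(9, 2), Pow(6, -1)))) = Mul(Mul(23, -4), Add(5, Mul(Rational(9, 2), Rational(1, 6)))) = Mul(-92, Add(5, Rational(3, 4))) = Mul(-92, Rational(23, 4)) = -529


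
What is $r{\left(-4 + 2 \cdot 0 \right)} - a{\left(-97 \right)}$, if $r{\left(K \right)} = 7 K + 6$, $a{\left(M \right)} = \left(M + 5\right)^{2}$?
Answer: $-8486$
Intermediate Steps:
$a{\left(M \right)} = \left(5 + M\right)^{2}$
$r{\left(K \right)} = 6 + 7 K$
$r{\left(-4 + 2 \cdot 0 \right)} - a{\left(-97 \right)} = \left(6 + 7 \left(-4 + 2 \cdot 0\right)\right) - \left(5 - 97\right)^{2} = \left(6 + 7 \left(-4 + 0\right)\right) - \left(-92\right)^{2} = \left(6 + 7 \left(-4\right)\right) - 8464 = \left(6 - 28\right) - 8464 = -22 - 8464 = -8486$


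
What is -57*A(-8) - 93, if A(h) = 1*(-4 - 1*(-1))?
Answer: 78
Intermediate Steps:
A(h) = -3 (A(h) = 1*(-4 + 1) = 1*(-3) = -3)
-57*A(-8) - 93 = -57*(-3) - 93 = 171 - 93 = 78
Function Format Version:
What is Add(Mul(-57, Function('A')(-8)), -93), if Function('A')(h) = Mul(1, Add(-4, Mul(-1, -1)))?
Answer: 78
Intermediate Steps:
Function('A')(h) = -3 (Function('A')(h) = Mul(1, Add(-4, 1)) = Mul(1, -3) = -3)
Add(Mul(-57, Function('A')(-8)), -93) = Add(Mul(-57, -3), -93) = Add(171, -93) = 78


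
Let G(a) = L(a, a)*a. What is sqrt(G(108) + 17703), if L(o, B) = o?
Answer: 3*sqrt(3263) ≈ 171.37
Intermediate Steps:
G(a) = a**2 (G(a) = a*a = a**2)
sqrt(G(108) + 17703) = sqrt(108**2 + 17703) = sqrt(11664 + 17703) = sqrt(29367) = 3*sqrt(3263)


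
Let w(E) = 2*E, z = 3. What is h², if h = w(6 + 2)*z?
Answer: 2304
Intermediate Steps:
h = 48 (h = (2*(6 + 2))*3 = (2*8)*3 = 16*3 = 48)
h² = 48² = 2304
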